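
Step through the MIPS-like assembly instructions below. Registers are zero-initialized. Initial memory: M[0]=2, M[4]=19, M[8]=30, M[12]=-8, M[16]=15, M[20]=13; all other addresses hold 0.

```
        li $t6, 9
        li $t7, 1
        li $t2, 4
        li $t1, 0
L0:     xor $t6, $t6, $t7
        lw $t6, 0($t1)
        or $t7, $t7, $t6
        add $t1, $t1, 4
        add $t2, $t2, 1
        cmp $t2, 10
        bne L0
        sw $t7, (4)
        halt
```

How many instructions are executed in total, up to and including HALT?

li $t6, 9 → $t6=9
li $t7, 1 → $t7=1
li $t2, 4 → $t2=4
li $t1, 0 → $t1=0
xor $t6, $t6, $t7 → $t6=9^1=8
lw $t6, 0($t1) → $t6=M[0]=2
or $t7, $t7, $t6 → $t7=1|2=3
add $t1, $t1, 4 → $t1=0+4=4
add $t2, $t2, 1 → $t2=4+1=5
cmp $t2, 10  (cmp 5,10)
bne L0: taken
xor $t6, $t6, $t7 → $t6=2^3=1
lw $t6, 0($t1) → $t6=M[4]=19
or $t7, $t7, $t6 → $t7=3|19=19
add $t1, $t1, 4 → $t1=4+4=8
add $t2, $t2, 1 → $t2=5+1=6
cmp $t2, 10  (cmp 6,10)
bne L0: taken
xor $t6, $t6, $t7 → $t6=19^19=0
lw $t6, 0($t1) → $t6=M[8]=30
or $t7, $t7, $t6 → $t7=19|30=31
add $t1, $t1, 4 → $t1=8+4=12
add $t2, $t2, 1 → $t2=6+1=7
cmp $t2, 10  (cmp 7,10)
bne L0: taken
xor $t6, $t6, $t7 → $t6=30^31=1
lw $t6, 0($t1) → $t6=M[12]=-8
or $t7, $t7, $t6 → $t7=31|(-8)=-1
add $t1, $t1, 4 → $t1=12+4=16
add $t2, $t2, 1 → $t2=7+1=8
cmp $t2, 10  (cmp 8,10)
bne L0: taken
xor $t6, $t6, $t7 → $t6=(-8)^(-1)=7
lw $t6, 0($t1) → $t6=M[16]=15
or $t7, $t7, $t6 → $t7=(-1)|15=-1
add $t1, $t1, 4 → $t1=16+4=20
add $t2, $t2, 1 → $t2=8+1=9
cmp $t2, 10  (cmp 9,10)
bne L0: taken
xor $t6, $t6, $t7 → $t6=15^(-1)=-16
lw $t6, 0($t1) → $t6=M[20]=13
or $t7, $t7, $t6 → $t7=(-1)|13=-1
add $t1, $t1, 4 → $t1=20+4=24
add $t2, $t2, 1 → $t2=9+1=10
cmp $t2, 10  (cmp 10,10)
bne L0: not taken
sw $t7, (4) → M[4]=-1
halt.
Total executed instructions: 48.

48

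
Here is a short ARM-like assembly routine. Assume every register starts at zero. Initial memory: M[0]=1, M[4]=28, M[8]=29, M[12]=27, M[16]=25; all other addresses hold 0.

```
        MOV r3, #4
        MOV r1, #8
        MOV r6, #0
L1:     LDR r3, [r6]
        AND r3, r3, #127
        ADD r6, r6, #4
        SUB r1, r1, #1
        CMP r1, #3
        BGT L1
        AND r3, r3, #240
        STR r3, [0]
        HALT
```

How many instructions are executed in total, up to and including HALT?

36

MOV r3, #4 → r3=4
MOV r1, #8 → r1=8
MOV r6, #0 → r6=0
LDR r3, [r6] → r3=M[0]=1
AND r3, r3, #127 → r3=1&127=1
ADD r6, r6, #4 → r6=0+4=4
SUB r1, r1, #1 → r1=8-1=7
CMP r1, #3  (cmp 7,3)
BGT L1: taken
LDR r3, [r6] → r3=M[4]=28
AND r3, r3, #127 → r3=28&127=28
ADD r6, r6, #4 → r6=4+4=8
SUB r1, r1, #1 → r1=7-1=6
CMP r1, #3  (cmp 6,3)
BGT L1: taken
LDR r3, [r6] → r3=M[8]=29
AND r3, r3, #127 → r3=29&127=29
ADD r6, r6, #4 → r6=8+4=12
SUB r1, r1, #1 → r1=6-1=5
CMP r1, #3  (cmp 5,3)
BGT L1: taken
LDR r3, [r6] → r3=M[12]=27
AND r3, r3, #127 → r3=27&127=27
ADD r6, r6, #4 → r6=12+4=16
SUB r1, r1, #1 → r1=5-1=4
CMP r1, #3  (cmp 4,3)
BGT L1: taken
LDR r3, [r6] → r3=M[16]=25
AND r3, r3, #127 → r3=25&127=25
ADD r6, r6, #4 → r6=16+4=20
SUB r1, r1, #1 → r1=4-1=3
CMP r1, #3  (cmp 3,3)
BGT L1: not taken
AND r3, r3, #240 → r3=25&240=16
STR r3, [0] → M[0]=16
halt.
Total executed instructions: 36.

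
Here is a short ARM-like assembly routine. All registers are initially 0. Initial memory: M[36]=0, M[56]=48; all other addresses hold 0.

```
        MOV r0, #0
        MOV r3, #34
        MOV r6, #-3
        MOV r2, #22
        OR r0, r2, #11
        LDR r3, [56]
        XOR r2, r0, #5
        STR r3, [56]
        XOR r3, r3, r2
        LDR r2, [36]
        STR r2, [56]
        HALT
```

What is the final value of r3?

MOV r0, #0 → r0=0
MOV r3, #34 → r3=34
MOV r6, #-3 → r6=-3
MOV r2, #22 → r2=22
OR r0, r2, #11 → r0=22|11=31
LDR r3, [56] → r3=M[56]=48
XOR r2, r0, #5 → r2=31^5=26
STR r3, [56] → M[56]=48
XOR r3, r3, r2 → r3=48^26=42
LDR r2, [36] → r2=M[36]=0
STR r2, [56] → M[56]=0
halt.

42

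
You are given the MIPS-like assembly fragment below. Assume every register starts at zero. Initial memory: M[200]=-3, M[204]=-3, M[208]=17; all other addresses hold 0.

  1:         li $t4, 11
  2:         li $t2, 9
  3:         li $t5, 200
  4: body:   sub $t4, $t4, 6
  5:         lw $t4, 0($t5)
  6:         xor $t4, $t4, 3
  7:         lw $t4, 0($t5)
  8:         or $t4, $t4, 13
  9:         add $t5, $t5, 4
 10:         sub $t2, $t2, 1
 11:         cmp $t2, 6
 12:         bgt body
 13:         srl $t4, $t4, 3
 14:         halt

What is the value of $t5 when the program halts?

after li $t4, 11: $t4=11
after li $t2, 9: $t2=9
after li $t5, 200: $t5=200
after sub $t4, $t4, 6: $t4=11-6=5
after lw $t4, 0($t5): $t4=M[200]=-3
after xor $t4, $t4, 3: $t4=(-3)^3=-2
after lw $t4, 0($t5): $t4=M[200]=-3
after or $t4, $t4, 13: $t4=(-3)|13=-3
after add $t5, $t5, 4: $t5=200+4=204
after sub $t2, $t2, 1: $t2=9-1=8
cmp $t2, 6  (cmp 8,6)
bgt body: taken
after sub $t4, $t4, 6: $t4=(-3)-6=-9
after lw $t4, 0($t5): $t4=M[204]=-3
after xor $t4, $t4, 3: $t4=(-3)^3=-2
after lw $t4, 0($t5): $t4=M[204]=-3
after or $t4, $t4, 13: $t4=(-3)|13=-3
after add $t5, $t5, 4: $t5=204+4=208
after sub $t2, $t2, 1: $t2=8-1=7
cmp $t2, 6  (cmp 7,6)
bgt body: taken
after sub $t4, $t4, 6: $t4=(-3)-6=-9
after lw $t4, 0($t5): $t4=M[208]=17
after xor $t4, $t4, 3: $t4=17^3=18
after lw $t4, 0($t5): $t4=M[208]=17
after or $t4, $t4, 13: $t4=17|13=29
after add $t5, $t5, 4: $t5=208+4=212
after sub $t2, $t2, 1: $t2=7-1=6
cmp $t2, 6  (cmp 6,6)
bgt body: not taken
after srl $t4, $t4, 3: $t4=29>>3=3
halt.

212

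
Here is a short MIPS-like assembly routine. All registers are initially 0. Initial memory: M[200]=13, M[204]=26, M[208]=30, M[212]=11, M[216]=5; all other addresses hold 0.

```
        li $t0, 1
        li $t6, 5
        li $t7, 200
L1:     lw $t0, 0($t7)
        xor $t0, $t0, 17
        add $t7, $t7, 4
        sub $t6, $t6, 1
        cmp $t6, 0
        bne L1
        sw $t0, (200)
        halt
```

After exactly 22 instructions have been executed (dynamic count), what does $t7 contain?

212

after li $t0, 1: $t0=1
after li $t6, 5: $t6=5
after li $t7, 200: $t7=200
after lw $t0, 0($t7): $t0=M[200]=13
after xor $t0, $t0, 17: $t0=13^17=28
after add $t7, $t7, 4: $t7=200+4=204
after sub $t6, $t6, 1: $t6=5-1=4
cmp $t6, 0  (cmp 4,0)
bne L1: taken
after lw $t0, 0($t7): $t0=M[204]=26
after xor $t0, $t0, 17: $t0=26^17=11
after add $t7, $t7, 4: $t7=204+4=208
after sub $t6, $t6, 1: $t6=4-1=3
cmp $t6, 0  (cmp 3,0)
bne L1: taken
after lw $t0, 0($t7): $t0=M[208]=30
after xor $t0, $t0, 17: $t0=30^17=15
after add $t7, $t7, 4: $t7=208+4=212
after sub $t6, $t6, 1: $t6=3-1=2
cmp $t6, 0  (cmp 2,0)
bne L1: taken
after lw $t0, 0($t7): $t0=M[212]=11
After step 22: $t7 = 212.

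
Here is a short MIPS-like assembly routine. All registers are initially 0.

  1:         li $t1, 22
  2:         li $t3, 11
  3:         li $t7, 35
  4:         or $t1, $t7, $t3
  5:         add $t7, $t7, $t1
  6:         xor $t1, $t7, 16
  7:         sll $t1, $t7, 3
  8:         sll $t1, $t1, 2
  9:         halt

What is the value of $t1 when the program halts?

li $t1, 22 → $t1=22
li $t3, 11 → $t3=11
li $t7, 35 → $t7=35
or $t1, $t7, $t3 → $t1=35|11=43
add $t7, $t7, $t1 → $t7=35+43=78
xor $t1, $t7, 16 → $t1=78^16=94
sll $t1, $t7, 3 → $t1=78<<3=624
sll $t1, $t1, 2 → $t1=624<<2=2496
halt.

2496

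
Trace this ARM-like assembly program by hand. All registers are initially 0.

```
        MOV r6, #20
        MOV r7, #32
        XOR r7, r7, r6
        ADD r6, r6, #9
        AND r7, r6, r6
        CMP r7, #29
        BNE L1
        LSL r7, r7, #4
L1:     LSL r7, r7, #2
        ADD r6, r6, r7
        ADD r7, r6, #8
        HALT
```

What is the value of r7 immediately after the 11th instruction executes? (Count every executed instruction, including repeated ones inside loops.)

after MOV r6, #20: r6=20
after MOV r7, #32: r7=32
after XOR r7, r7, r6: r7=32^20=52
after ADD r6, r6, #9: r6=20+9=29
after AND r7, r6, r6: r7=29&29=29
CMP r7, #29  (cmp 29,29)
BNE L1: not taken
after LSL r7, r7, #4: r7=29<<4=464
after LSL r7, r7, #2: r7=464<<2=1856
after ADD r6, r6, r7: r6=29+1856=1885
after ADD r7, r6, #8: r7=1885+8=1893
After step 11: r7 = 1893.

1893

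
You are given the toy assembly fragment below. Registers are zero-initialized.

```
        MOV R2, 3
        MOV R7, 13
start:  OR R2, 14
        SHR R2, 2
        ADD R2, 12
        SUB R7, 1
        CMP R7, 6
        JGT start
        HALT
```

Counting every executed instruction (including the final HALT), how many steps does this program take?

R2=3
R7=13
R2=3|14=15
R2=15>>2=3
R2=3+12=15
R7=13-1=12
CMP R7, 6  (cmp 12,6)
JGT start: taken
R2=15|14=15
R2=15>>2=3
R2=3+12=15
R7=12-1=11
CMP R7, 6  (cmp 11,6)
JGT start: taken
R2=15|14=15
R2=15>>2=3
R2=3+12=15
R7=11-1=10
CMP R7, 6  (cmp 10,6)
JGT start: taken
R2=15|14=15
R2=15>>2=3
R2=3+12=15
R7=10-1=9
CMP R7, 6  (cmp 9,6)
JGT start: taken
R2=15|14=15
R2=15>>2=3
R2=3+12=15
R7=9-1=8
CMP R7, 6  (cmp 8,6)
JGT start: taken
R2=15|14=15
R2=15>>2=3
R2=3+12=15
R7=8-1=7
CMP R7, 6  (cmp 7,6)
JGT start: taken
R2=15|14=15
R2=15>>2=3
R2=3+12=15
R7=7-1=6
CMP R7, 6  (cmp 6,6)
JGT start: not taken
halt.
Total executed instructions: 45.

45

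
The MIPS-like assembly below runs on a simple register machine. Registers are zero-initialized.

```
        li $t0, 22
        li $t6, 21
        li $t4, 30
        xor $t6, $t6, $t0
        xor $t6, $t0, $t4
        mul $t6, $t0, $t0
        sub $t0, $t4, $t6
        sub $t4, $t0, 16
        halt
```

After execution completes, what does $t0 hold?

after li $t0, 22: $t0=22
after li $t6, 21: $t6=21
after li $t4, 30: $t4=30
after xor $t6, $t6, $t0: $t6=21^22=3
after xor $t6, $t0, $t4: $t6=22^30=8
after mul $t6, $t0, $t0: $t6=22*22=484
after sub $t0, $t4, $t6: $t0=30-484=-454
after sub $t4, $t0, 16: $t4=(-454)-16=-470
halt.

-454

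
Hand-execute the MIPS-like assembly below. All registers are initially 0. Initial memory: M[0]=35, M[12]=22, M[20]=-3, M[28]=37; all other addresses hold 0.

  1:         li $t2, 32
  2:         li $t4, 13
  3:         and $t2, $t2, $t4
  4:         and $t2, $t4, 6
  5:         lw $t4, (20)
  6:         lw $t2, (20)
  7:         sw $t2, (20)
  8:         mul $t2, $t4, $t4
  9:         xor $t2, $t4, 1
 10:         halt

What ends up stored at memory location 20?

-3

li $t2, 32 → $t2=32
li $t4, 13 → $t4=13
and $t2, $t2, $t4 → $t2=32&13=0
and $t2, $t4, 6 → $t2=13&6=4
lw $t4, (20) → $t4=M[20]=-3
lw $t2, (20) → $t2=M[20]=-3
sw $t2, (20) → M[20]=-3
mul $t2, $t4, $t4 → $t2=(-3)*(-3)=9
xor $t2, $t4, 1 → $t2=(-3)^1=-4
halt.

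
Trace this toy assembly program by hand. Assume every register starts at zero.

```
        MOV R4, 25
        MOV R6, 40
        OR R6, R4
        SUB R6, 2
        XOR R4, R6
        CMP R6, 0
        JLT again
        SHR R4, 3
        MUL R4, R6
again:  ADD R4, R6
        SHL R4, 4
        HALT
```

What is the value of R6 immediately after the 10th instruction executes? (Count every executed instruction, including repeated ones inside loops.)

R4=25
R6=40
R6=40|25=57
R6=57-2=55
R4=25^55=46
CMP R6, 0  (cmp 55,0)
JLT again: not taken
R4=46>>3=5
R4=5*55=275
R4=275+55=330
After step 10: R6 = 55.

55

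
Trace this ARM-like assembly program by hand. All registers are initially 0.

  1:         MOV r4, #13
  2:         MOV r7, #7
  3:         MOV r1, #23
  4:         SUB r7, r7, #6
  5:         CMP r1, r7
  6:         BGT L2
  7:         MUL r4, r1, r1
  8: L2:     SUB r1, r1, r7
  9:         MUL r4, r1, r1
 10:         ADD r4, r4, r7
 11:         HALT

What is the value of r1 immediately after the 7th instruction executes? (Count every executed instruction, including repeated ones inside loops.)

MOV r4, #13 → r4=13
MOV r7, #7 → r7=7
MOV r1, #23 → r1=23
SUB r7, r7, #6 → r7=7-6=1
CMP r1, r7  (cmp 23,1)
BGT L2: taken
SUB r1, r1, r7 → r1=23-1=22
After step 7: r1 = 22.

22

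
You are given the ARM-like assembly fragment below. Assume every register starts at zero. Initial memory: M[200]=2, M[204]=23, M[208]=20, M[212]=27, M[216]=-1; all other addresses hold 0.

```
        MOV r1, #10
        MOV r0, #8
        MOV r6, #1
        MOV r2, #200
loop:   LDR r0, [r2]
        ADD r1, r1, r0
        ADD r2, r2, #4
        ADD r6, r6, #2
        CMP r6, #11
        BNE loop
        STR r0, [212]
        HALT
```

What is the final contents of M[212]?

-1

MOV r1, #10 → r1=10
MOV r0, #8 → r0=8
MOV r6, #1 → r6=1
MOV r2, #200 → r2=200
LDR r0, [r2] → r0=M[200]=2
ADD r1, r1, r0 → r1=10+2=12
ADD r2, r2, #4 → r2=200+4=204
ADD r6, r6, #2 → r6=1+2=3
CMP r6, #11  (cmp 3,11)
BNE loop: taken
LDR r0, [r2] → r0=M[204]=23
ADD r1, r1, r0 → r1=12+23=35
ADD r2, r2, #4 → r2=204+4=208
ADD r6, r6, #2 → r6=3+2=5
CMP r6, #11  (cmp 5,11)
BNE loop: taken
LDR r0, [r2] → r0=M[208]=20
ADD r1, r1, r0 → r1=35+20=55
ADD r2, r2, #4 → r2=208+4=212
ADD r6, r6, #2 → r6=5+2=7
CMP r6, #11  (cmp 7,11)
BNE loop: taken
LDR r0, [r2] → r0=M[212]=27
ADD r1, r1, r0 → r1=55+27=82
ADD r2, r2, #4 → r2=212+4=216
ADD r6, r6, #2 → r6=7+2=9
CMP r6, #11  (cmp 9,11)
BNE loop: taken
LDR r0, [r2] → r0=M[216]=-1
ADD r1, r1, r0 → r1=82+(-1)=81
ADD r2, r2, #4 → r2=216+4=220
ADD r6, r6, #2 → r6=9+2=11
CMP r6, #11  (cmp 11,11)
BNE loop: not taken
STR r0, [212] → M[212]=-1
halt.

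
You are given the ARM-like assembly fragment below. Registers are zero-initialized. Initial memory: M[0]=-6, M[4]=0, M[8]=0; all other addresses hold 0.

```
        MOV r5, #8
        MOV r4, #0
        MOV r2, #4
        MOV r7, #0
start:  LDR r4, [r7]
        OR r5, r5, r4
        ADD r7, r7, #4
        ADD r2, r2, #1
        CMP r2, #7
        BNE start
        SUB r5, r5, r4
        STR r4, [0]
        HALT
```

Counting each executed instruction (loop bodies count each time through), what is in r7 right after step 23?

MOV r5, #8 → r5=8
MOV r4, #0 → r4=0
MOV r2, #4 → r2=4
MOV r7, #0 → r7=0
LDR r4, [r7] → r4=M[0]=-6
OR r5, r5, r4 → r5=8|(-6)=-6
ADD r7, r7, #4 → r7=0+4=4
ADD r2, r2, #1 → r2=4+1=5
CMP r2, #7  (cmp 5,7)
BNE start: taken
LDR r4, [r7] → r4=M[4]=0
OR r5, r5, r4 → r5=(-6)|0=-6
ADD r7, r7, #4 → r7=4+4=8
ADD r2, r2, #1 → r2=5+1=6
CMP r2, #7  (cmp 6,7)
BNE start: taken
LDR r4, [r7] → r4=M[8]=0
OR r5, r5, r4 → r5=(-6)|0=-6
ADD r7, r7, #4 → r7=8+4=12
ADD r2, r2, #1 → r2=6+1=7
CMP r2, #7  (cmp 7,7)
BNE start: not taken
SUB r5, r5, r4 → r5=(-6)-0=-6
After step 23: r7 = 12.

12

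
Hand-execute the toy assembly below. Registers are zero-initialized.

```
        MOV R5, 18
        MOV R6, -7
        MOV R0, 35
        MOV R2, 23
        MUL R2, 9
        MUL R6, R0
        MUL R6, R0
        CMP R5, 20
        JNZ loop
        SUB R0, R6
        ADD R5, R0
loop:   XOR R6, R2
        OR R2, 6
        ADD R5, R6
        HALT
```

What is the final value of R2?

after MOV R5, 18: R5=18
after MOV R6, -7: R6=-7
after MOV R0, 35: R0=35
after MOV R2, 23: R2=23
after MUL R2, 9: R2=23*9=207
after MUL R6, R0: R6=(-7)*35=-245
after MUL R6, R0: R6=(-245)*35=-8575
CMP R5, 20  (cmp 18,20)
JNZ loop: taken
after XOR R6, R2: R6=(-8575)^207=-8626
after OR R2, 6: R2=207|6=207
after ADD R5, R6: R5=18+(-8626)=-8608
halt.

207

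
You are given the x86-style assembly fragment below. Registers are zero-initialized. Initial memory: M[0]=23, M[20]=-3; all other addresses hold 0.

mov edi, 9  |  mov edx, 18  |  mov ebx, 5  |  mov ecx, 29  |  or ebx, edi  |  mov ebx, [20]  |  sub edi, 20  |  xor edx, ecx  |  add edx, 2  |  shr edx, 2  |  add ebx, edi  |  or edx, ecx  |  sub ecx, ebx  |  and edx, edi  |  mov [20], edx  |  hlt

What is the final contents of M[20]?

mov edi, 9 → edi=9
mov edx, 18 → edx=18
mov ebx, 5 → ebx=5
mov ecx, 29 → ecx=29
or ebx, edi → ebx=5|9=13
mov ebx, [20] → ebx=M[20]=-3
sub edi, 20 → edi=9-20=-11
xor edx, ecx → edx=18^29=15
add edx, 2 → edx=15+2=17
shr edx, 2 → edx=17>>2=4
add ebx, edi → ebx=(-3)+(-11)=-14
or edx, ecx → edx=4|29=29
sub ecx, ebx → ecx=29-(-14)=43
and edx, edi → edx=29&(-11)=21
mov [20], edx → M[20]=21
halt.

21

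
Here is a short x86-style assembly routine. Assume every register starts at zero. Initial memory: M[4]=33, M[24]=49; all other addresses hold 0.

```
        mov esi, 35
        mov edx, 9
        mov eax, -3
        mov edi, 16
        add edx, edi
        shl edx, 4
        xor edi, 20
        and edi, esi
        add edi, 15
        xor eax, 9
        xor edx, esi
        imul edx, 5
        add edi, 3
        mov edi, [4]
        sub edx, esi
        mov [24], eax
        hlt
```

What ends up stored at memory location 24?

-12

after mov esi, 35: esi=35
after mov edx, 9: edx=9
after mov eax, -3: eax=-3
after mov edi, 16: edi=16
after add edx, edi: edx=9+16=25
after shl edx, 4: edx=25<<4=400
after xor edi, 20: edi=16^20=4
after and edi, esi: edi=4&35=0
after add edi, 15: edi=0+15=15
after xor eax, 9: eax=(-3)^9=-12
after xor edx, esi: edx=400^35=435
after imul edx, 5: edx=435*5=2175
after add edi, 3: edi=15+3=18
after mov edi, [4]: edi=M[4]=33
after sub edx, esi: edx=2175-35=2140
mov [24], eax → M[24]=-12
halt.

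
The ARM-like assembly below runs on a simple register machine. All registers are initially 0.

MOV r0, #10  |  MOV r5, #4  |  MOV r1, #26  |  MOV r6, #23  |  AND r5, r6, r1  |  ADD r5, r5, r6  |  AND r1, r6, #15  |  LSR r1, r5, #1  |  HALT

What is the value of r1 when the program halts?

MOV r0, #10 → r0=10
MOV r5, #4 → r5=4
MOV r1, #26 → r1=26
MOV r6, #23 → r6=23
AND r5, r6, r1 → r5=23&26=18
ADD r5, r5, r6 → r5=18+23=41
AND r1, r6, #15 → r1=23&15=7
LSR r1, r5, #1 → r1=41>>1=20
halt.

20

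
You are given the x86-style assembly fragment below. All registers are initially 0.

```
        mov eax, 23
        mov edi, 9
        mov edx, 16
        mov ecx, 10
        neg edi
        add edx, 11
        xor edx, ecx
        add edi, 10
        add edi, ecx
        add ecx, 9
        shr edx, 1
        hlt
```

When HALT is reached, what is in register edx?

after mov eax, 23: eax=23
after mov edi, 9: edi=9
after mov edx, 16: edx=16
after mov ecx, 10: ecx=10
after neg edi: edi=-(9)=-9
after add edx, 11: edx=16+11=27
after xor edx, ecx: edx=27^10=17
after add edi, 10: edi=(-9)+10=1
after add edi, ecx: edi=1+10=11
after add ecx, 9: ecx=10+9=19
after shr edx, 1: edx=17>>1=8
halt.

8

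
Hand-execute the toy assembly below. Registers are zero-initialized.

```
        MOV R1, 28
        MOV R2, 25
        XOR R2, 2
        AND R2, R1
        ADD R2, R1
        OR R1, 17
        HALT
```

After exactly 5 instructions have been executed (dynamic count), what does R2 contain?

after MOV R1, 28: R1=28
after MOV R2, 25: R2=25
after XOR R2, 2: R2=25^2=27
after AND R2, R1: R2=27&28=24
after ADD R2, R1: R2=24+28=52
After step 5: R2 = 52.

52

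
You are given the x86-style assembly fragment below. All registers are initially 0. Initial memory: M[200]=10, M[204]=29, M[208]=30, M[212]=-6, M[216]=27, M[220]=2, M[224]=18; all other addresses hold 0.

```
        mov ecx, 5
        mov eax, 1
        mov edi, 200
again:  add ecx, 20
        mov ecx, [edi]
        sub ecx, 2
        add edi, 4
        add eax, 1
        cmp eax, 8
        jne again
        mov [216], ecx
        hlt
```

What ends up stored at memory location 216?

16

after mov ecx, 5: ecx=5
after mov eax, 1: eax=1
after mov edi, 200: edi=200
after add ecx, 20: ecx=5+20=25
after mov ecx, [edi]: ecx=M[200]=10
after sub ecx, 2: ecx=10-2=8
after add edi, 4: edi=200+4=204
after add eax, 1: eax=1+1=2
cmp eax, 8  (cmp 2,8)
jne again: taken
after add ecx, 20: ecx=8+20=28
after mov ecx, [edi]: ecx=M[204]=29
after sub ecx, 2: ecx=29-2=27
after add edi, 4: edi=204+4=208
after add eax, 1: eax=2+1=3
cmp eax, 8  (cmp 3,8)
jne again: taken
after add ecx, 20: ecx=27+20=47
after mov ecx, [edi]: ecx=M[208]=30
after sub ecx, 2: ecx=30-2=28
after add edi, 4: edi=208+4=212
after add eax, 1: eax=3+1=4
cmp eax, 8  (cmp 4,8)
jne again: taken
after add ecx, 20: ecx=28+20=48
after mov ecx, [edi]: ecx=M[212]=-6
after sub ecx, 2: ecx=(-6)-2=-8
after add edi, 4: edi=212+4=216
after add eax, 1: eax=4+1=5
cmp eax, 8  (cmp 5,8)
jne again: taken
after add ecx, 20: ecx=(-8)+20=12
after mov ecx, [edi]: ecx=M[216]=27
after sub ecx, 2: ecx=27-2=25
after add edi, 4: edi=216+4=220
after add eax, 1: eax=5+1=6
cmp eax, 8  (cmp 6,8)
jne again: taken
after add ecx, 20: ecx=25+20=45
after mov ecx, [edi]: ecx=M[220]=2
after sub ecx, 2: ecx=2-2=0
after add edi, 4: edi=220+4=224
after add eax, 1: eax=6+1=7
cmp eax, 8  (cmp 7,8)
jne again: taken
after add ecx, 20: ecx=0+20=20
after mov ecx, [edi]: ecx=M[224]=18
after sub ecx, 2: ecx=18-2=16
after add edi, 4: edi=224+4=228
after add eax, 1: eax=7+1=8
cmp eax, 8  (cmp 8,8)
jne again: not taken
mov [216], ecx → M[216]=16
halt.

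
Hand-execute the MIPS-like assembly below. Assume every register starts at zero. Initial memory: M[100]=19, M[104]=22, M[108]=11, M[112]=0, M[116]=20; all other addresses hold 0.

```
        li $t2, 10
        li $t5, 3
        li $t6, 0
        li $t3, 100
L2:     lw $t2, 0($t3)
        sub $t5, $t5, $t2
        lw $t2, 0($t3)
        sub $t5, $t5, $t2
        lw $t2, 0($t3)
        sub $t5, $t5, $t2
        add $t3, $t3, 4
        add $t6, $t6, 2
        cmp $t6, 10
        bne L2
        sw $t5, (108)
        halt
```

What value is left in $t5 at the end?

-213

after li $t2, 10: $t2=10
after li $t5, 3: $t5=3
after li $t6, 0: $t6=0
after li $t3, 100: $t3=100
after lw $t2, 0($t3): $t2=M[100]=19
after sub $t5, $t5, $t2: $t5=3-19=-16
after lw $t2, 0($t3): $t2=M[100]=19
after sub $t5, $t5, $t2: $t5=(-16)-19=-35
after lw $t2, 0($t3): $t2=M[100]=19
after sub $t5, $t5, $t2: $t5=(-35)-19=-54
after add $t3, $t3, 4: $t3=100+4=104
after add $t6, $t6, 2: $t6=0+2=2
cmp $t6, 10  (cmp 2,10)
bne L2: taken
after lw $t2, 0($t3): $t2=M[104]=22
after sub $t5, $t5, $t2: $t5=(-54)-22=-76
after lw $t2, 0($t3): $t2=M[104]=22
after sub $t5, $t5, $t2: $t5=(-76)-22=-98
after lw $t2, 0($t3): $t2=M[104]=22
after sub $t5, $t5, $t2: $t5=(-98)-22=-120
after add $t3, $t3, 4: $t3=104+4=108
after add $t6, $t6, 2: $t6=2+2=4
cmp $t6, 10  (cmp 4,10)
bne L2: taken
after lw $t2, 0($t3): $t2=M[108]=11
after sub $t5, $t5, $t2: $t5=(-120)-11=-131
after lw $t2, 0($t3): $t2=M[108]=11
after sub $t5, $t5, $t2: $t5=(-131)-11=-142
after lw $t2, 0($t3): $t2=M[108]=11
after sub $t5, $t5, $t2: $t5=(-142)-11=-153
after add $t3, $t3, 4: $t3=108+4=112
after add $t6, $t6, 2: $t6=4+2=6
cmp $t6, 10  (cmp 6,10)
bne L2: taken
after lw $t2, 0($t3): $t2=M[112]=0
after sub $t5, $t5, $t2: $t5=(-153)-0=-153
after lw $t2, 0($t3): $t2=M[112]=0
after sub $t5, $t5, $t2: $t5=(-153)-0=-153
after lw $t2, 0($t3): $t2=M[112]=0
after sub $t5, $t5, $t2: $t5=(-153)-0=-153
after add $t3, $t3, 4: $t3=112+4=116
after add $t6, $t6, 2: $t6=6+2=8
cmp $t6, 10  (cmp 8,10)
bne L2: taken
after lw $t2, 0($t3): $t2=M[116]=20
after sub $t5, $t5, $t2: $t5=(-153)-20=-173
after lw $t2, 0($t3): $t2=M[116]=20
after sub $t5, $t5, $t2: $t5=(-173)-20=-193
after lw $t2, 0($t3): $t2=M[116]=20
after sub $t5, $t5, $t2: $t5=(-193)-20=-213
after add $t3, $t3, 4: $t3=116+4=120
after add $t6, $t6, 2: $t6=8+2=10
cmp $t6, 10  (cmp 10,10)
bne L2: not taken
sw $t5, (108) → M[108]=-213
halt.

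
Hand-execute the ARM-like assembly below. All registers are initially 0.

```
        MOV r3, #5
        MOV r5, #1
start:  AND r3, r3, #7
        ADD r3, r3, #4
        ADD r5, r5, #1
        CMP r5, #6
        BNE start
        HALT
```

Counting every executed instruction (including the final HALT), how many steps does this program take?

r3=5
r5=1
r3=5&7=5
r3=5+4=9
r5=1+1=2
CMP r5, #6  (cmp 2,6)
BNE start: taken
r3=9&7=1
r3=1+4=5
r5=2+1=3
CMP r5, #6  (cmp 3,6)
BNE start: taken
r3=5&7=5
r3=5+4=9
r5=3+1=4
CMP r5, #6  (cmp 4,6)
BNE start: taken
r3=9&7=1
r3=1+4=5
r5=4+1=5
CMP r5, #6  (cmp 5,6)
BNE start: taken
r3=5&7=5
r3=5+4=9
r5=5+1=6
CMP r5, #6  (cmp 6,6)
BNE start: not taken
halt.
Total executed instructions: 28.

28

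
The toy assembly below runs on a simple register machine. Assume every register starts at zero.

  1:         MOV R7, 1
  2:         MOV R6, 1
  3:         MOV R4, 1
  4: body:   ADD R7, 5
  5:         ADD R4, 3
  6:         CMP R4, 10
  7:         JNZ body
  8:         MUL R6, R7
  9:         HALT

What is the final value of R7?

R7=1
R6=1
R4=1
R7=1+5=6
R4=1+3=4
CMP R4, 10  (cmp 4,10)
JNZ body: taken
R7=6+5=11
R4=4+3=7
CMP R4, 10  (cmp 7,10)
JNZ body: taken
R7=11+5=16
R4=7+3=10
CMP R4, 10  (cmp 10,10)
JNZ body: not taken
R6=1*16=16
halt.

16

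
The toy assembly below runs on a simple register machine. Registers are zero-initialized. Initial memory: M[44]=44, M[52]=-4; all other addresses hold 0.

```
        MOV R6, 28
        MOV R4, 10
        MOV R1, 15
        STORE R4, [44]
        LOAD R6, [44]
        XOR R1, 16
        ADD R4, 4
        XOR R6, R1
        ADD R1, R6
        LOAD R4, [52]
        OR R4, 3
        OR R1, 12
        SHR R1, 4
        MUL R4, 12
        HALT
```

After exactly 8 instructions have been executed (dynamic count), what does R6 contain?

21

after MOV R6, 28: R6=28
after MOV R4, 10: R4=10
after MOV R1, 15: R1=15
STORE R4, [44] → M[44]=10
after LOAD R6, [44]: R6=M[44]=10
after XOR R1, 16: R1=15^16=31
after ADD R4, 4: R4=10+4=14
after XOR R6, R1: R6=10^31=21
After step 8: R6 = 21.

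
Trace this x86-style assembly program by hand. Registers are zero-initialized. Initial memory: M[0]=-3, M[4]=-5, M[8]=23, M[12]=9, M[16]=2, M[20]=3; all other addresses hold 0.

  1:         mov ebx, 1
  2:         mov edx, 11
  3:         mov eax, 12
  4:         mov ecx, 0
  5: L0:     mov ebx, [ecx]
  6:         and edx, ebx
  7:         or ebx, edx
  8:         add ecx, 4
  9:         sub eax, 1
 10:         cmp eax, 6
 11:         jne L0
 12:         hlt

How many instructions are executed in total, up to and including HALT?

ebx=1
edx=11
eax=12
ecx=0
ebx=M[0]=-3
edx=11&(-3)=9
ebx=(-3)|9=-3
ecx=0+4=4
eax=12-1=11
cmp eax, 6  (cmp 11,6)
jne L0: taken
ebx=M[4]=-5
edx=9&(-5)=9
ebx=(-5)|9=-5
ecx=4+4=8
eax=11-1=10
cmp eax, 6  (cmp 10,6)
jne L0: taken
ebx=M[8]=23
edx=9&23=1
ebx=23|1=23
ecx=8+4=12
eax=10-1=9
cmp eax, 6  (cmp 9,6)
jne L0: taken
ebx=M[12]=9
edx=1&9=1
ebx=9|1=9
ecx=12+4=16
eax=9-1=8
cmp eax, 6  (cmp 8,6)
jne L0: taken
ebx=M[16]=2
edx=1&2=0
ebx=2|0=2
ecx=16+4=20
eax=8-1=7
cmp eax, 6  (cmp 7,6)
jne L0: taken
ebx=M[20]=3
edx=0&3=0
ebx=3|0=3
ecx=20+4=24
eax=7-1=6
cmp eax, 6  (cmp 6,6)
jne L0: not taken
halt.
Total executed instructions: 47.

47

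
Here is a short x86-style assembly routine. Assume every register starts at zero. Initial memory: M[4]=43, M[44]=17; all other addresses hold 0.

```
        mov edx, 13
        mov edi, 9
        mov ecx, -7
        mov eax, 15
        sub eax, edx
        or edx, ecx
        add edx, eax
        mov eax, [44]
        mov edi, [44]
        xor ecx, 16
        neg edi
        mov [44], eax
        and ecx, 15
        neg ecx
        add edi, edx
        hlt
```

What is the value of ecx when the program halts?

after mov edx, 13: edx=13
after mov edi, 9: edi=9
after mov ecx, -7: ecx=-7
after mov eax, 15: eax=15
after sub eax, edx: eax=15-13=2
after or edx, ecx: edx=13|(-7)=-3
after add edx, eax: edx=(-3)+2=-1
after mov eax, [44]: eax=M[44]=17
after mov edi, [44]: edi=M[44]=17
after xor ecx, 16: ecx=(-7)^16=-23
after neg edi: edi=-(17)=-17
mov [44], eax → M[44]=17
after and ecx, 15: ecx=(-23)&15=9
after neg ecx: ecx=-(9)=-9
after add edi, edx: edi=(-17)+(-1)=-18
halt.

-9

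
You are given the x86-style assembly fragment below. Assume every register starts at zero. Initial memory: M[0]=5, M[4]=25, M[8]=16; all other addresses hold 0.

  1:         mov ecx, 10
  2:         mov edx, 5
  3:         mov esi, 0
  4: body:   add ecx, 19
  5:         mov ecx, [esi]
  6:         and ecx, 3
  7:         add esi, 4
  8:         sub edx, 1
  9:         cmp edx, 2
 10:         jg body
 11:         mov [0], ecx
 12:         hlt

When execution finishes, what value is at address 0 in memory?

after mov ecx, 10: ecx=10
after mov edx, 5: edx=5
after mov esi, 0: esi=0
after add ecx, 19: ecx=10+19=29
after mov ecx, [esi]: ecx=M[0]=5
after and ecx, 3: ecx=5&3=1
after add esi, 4: esi=0+4=4
after sub edx, 1: edx=5-1=4
cmp edx, 2  (cmp 4,2)
jg body: taken
after add ecx, 19: ecx=1+19=20
after mov ecx, [esi]: ecx=M[4]=25
after and ecx, 3: ecx=25&3=1
after add esi, 4: esi=4+4=8
after sub edx, 1: edx=4-1=3
cmp edx, 2  (cmp 3,2)
jg body: taken
after add ecx, 19: ecx=1+19=20
after mov ecx, [esi]: ecx=M[8]=16
after and ecx, 3: ecx=16&3=0
after add esi, 4: esi=8+4=12
after sub edx, 1: edx=3-1=2
cmp edx, 2  (cmp 2,2)
jg body: not taken
mov [0], ecx → M[0]=0
halt.

0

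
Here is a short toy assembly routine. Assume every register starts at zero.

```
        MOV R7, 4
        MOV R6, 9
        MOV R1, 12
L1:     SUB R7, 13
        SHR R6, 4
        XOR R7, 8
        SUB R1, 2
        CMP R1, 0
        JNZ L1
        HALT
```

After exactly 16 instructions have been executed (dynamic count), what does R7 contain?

after MOV R7, 4: R7=4
after MOV R6, 9: R6=9
after MOV R1, 12: R1=12
after SUB R7, 13: R7=4-13=-9
after SHR R6, 4: R6=9>>4=0
after XOR R7, 8: R7=(-9)^8=-1
after SUB R1, 2: R1=12-2=10
CMP R1, 0  (cmp 10,0)
JNZ L1: taken
after SUB R7, 13: R7=(-1)-13=-14
after SHR R6, 4: R6=0>>4=0
after XOR R7, 8: R7=(-14)^8=-6
after SUB R1, 2: R1=10-2=8
CMP R1, 0  (cmp 8,0)
JNZ L1: taken
after SUB R7, 13: R7=(-6)-13=-19
After step 16: R7 = -19.

-19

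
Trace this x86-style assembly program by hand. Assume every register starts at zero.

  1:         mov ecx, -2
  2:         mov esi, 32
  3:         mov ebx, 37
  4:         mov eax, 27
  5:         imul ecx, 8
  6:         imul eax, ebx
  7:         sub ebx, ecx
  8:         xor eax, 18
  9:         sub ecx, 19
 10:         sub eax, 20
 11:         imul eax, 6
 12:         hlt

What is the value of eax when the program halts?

mov ecx, -2 → ecx=-2
mov esi, 32 → esi=32
mov ebx, 37 → ebx=37
mov eax, 27 → eax=27
imul ecx, 8 → ecx=(-2)*8=-16
imul eax, ebx → eax=27*37=999
sub ebx, ecx → ebx=37-(-16)=53
xor eax, 18 → eax=999^18=1013
sub ecx, 19 → ecx=(-16)-19=-35
sub eax, 20 → eax=1013-20=993
imul eax, 6 → eax=993*6=5958
halt.

5958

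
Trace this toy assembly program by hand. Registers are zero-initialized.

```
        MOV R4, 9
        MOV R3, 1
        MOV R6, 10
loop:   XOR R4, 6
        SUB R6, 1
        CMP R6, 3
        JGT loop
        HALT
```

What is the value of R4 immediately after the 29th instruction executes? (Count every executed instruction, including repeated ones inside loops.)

R4=9
R3=1
R6=10
R4=9^6=15
R6=10-1=9
CMP R6, 3  (cmp 9,3)
JGT loop: taken
R4=15^6=9
R6=9-1=8
CMP R6, 3  (cmp 8,3)
JGT loop: taken
R4=9^6=15
R6=8-1=7
CMP R6, 3  (cmp 7,3)
JGT loop: taken
R4=15^6=9
R6=7-1=6
CMP R6, 3  (cmp 6,3)
JGT loop: taken
R4=9^6=15
R6=6-1=5
CMP R6, 3  (cmp 5,3)
JGT loop: taken
R4=15^6=9
R6=5-1=4
CMP R6, 3  (cmp 4,3)
JGT loop: taken
R4=9^6=15
R6=4-1=3
After step 29: R4 = 15.

15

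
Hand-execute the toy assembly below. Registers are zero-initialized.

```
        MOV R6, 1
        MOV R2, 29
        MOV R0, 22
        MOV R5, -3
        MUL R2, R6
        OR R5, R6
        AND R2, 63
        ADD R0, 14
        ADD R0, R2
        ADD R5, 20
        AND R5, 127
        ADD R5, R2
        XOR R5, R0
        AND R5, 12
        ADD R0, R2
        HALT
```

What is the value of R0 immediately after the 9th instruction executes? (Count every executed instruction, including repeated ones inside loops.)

65

MOV R6, 1 → R6=1
MOV R2, 29 → R2=29
MOV R0, 22 → R0=22
MOV R5, -3 → R5=-3
MUL R2, R6 → R2=29*1=29
OR R5, R6 → R5=(-3)|1=-3
AND R2, 63 → R2=29&63=29
ADD R0, 14 → R0=22+14=36
ADD R0, R2 → R0=36+29=65
After step 9: R0 = 65.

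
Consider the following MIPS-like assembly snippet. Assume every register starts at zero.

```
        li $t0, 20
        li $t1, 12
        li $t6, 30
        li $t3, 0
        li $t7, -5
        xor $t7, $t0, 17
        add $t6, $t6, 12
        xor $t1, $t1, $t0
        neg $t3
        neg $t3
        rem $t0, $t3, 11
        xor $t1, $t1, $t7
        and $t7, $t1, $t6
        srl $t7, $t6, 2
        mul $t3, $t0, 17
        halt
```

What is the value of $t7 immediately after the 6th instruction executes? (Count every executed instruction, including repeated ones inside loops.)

li $t0, 20 → $t0=20
li $t1, 12 → $t1=12
li $t6, 30 → $t6=30
li $t3, 0 → $t3=0
li $t7, -5 → $t7=-5
xor $t7, $t0, 17 → $t7=20^17=5
After step 6: $t7 = 5.

5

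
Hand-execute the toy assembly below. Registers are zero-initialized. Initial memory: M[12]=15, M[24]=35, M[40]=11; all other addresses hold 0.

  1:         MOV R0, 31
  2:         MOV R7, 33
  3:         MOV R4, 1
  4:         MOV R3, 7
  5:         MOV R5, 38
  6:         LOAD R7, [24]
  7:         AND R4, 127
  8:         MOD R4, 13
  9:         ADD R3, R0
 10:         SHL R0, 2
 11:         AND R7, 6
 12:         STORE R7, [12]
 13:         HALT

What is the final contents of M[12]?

MOV R0, 31 → R0=31
MOV R7, 33 → R7=33
MOV R4, 1 → R4=1
MOV R3, 7 → R3=7
MOV R5, 38 → R5=38
LOAD R7, [24] → R7=M[24]=35
AND R4, 127 → R4=1&127=1
MOD R4, 13 → R4=1%13=1
ADD R3, R0 → R3=7+31=38
SHL R0, 2 → R0=31<<2=124
AND R7, 6 → R7=35&6=2
STORE R7, [12] → M[12]=2
halt.

2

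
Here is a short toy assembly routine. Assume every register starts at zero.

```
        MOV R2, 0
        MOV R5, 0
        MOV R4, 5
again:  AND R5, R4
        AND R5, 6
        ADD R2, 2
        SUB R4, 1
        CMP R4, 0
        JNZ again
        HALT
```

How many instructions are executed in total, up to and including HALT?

R2=0
R5=0
R4=5
R5=0&5=0
R5=0&6=0
R2=0+2=2
R4=5-1=4
CMP R4, 0  (cmp 4,0)
JNZ again: taken
R5=0&4=0
R5=0&6=0
R2=2+2=4
R4=4-1=3
CMP R4, 0  (cmp 3,0)
JNZ again: taken
R5=0&3=0
R5=0&6=0
R2=4+2=6
R4=3-1=2
CMP R4, 0  (cmp 2,0)
JNZ again: taken
R5=0&2=0
R5=0&6=0
R2=6+2=8
R4=2-1=1
CMP R4, 0  (cmp 1,0)
JNZ again: taken
R5=0&1=0
R5=0&6=0
R2=8+2=10
R4=1-1=0
CMP R4, 0  (cmp 0,0)
JNZ again: not taken
halt.
Total executed instructions: 34.

34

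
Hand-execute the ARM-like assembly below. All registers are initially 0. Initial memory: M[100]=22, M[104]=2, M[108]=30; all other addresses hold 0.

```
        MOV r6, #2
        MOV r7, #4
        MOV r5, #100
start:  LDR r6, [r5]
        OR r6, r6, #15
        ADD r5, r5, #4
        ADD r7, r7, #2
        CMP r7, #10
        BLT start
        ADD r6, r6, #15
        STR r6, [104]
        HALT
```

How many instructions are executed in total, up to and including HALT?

after MOV r6, #2: r6=2
after MOV r7, #4: r7=4
after MOV r5, #100: r5=100
after LDR r6, [r5]: r6=M[100]=22
after OR r6, r6, #15: r6=22|15=31
after ADD r5, r5, #4: r5=100+4=104
after ADD r7, r7, #2: r7=4+2=6
CMP r7, #10  (cmp 6,10)
BLT start: taken
after LDR r6, [r5]: r6=M[104]=2
after OR r6, r6, #15: r6=2|15=15
after ADD r5, r5, #4: r5=104+4=108
after ADD r7, r7, #2: r7=6+2=8
CMP r7, #10  (cmp 8,10)
BLT start: taken
after LDR r6, [r5]: r6=M[108]=30
after OR r6, r6, #15: r6=30|15=31
after ADD r5, r5, #4: r5=108+4=112
after ADD r7, r7, #2: r7=8+2=10
CMP r7, #10  (cmp 10,10)
BLT start: not taken
after ADD r6, r6, #15: r6=31+15=46
STR r6, [104] → M[104]=46
halt.
Total executed instructions: 24.

24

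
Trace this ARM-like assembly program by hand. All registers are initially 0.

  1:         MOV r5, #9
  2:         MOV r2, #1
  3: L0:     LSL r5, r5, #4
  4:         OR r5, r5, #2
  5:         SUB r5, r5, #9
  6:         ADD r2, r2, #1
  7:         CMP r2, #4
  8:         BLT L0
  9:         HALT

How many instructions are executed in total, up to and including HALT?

r5=9
r2=1
r5=9<<4=144
r5=144|2=146
r5=146-9=137
r2=1+1=2
CMP r2, #4  (cmp 2,4)
BLT L0: taken
r5=137<<4=2192
r5=2192|2=2194
r5=2194-9=2185
r2=2+1=3
CMP r2, #4  (cmp 3,4)
BLT L0: taken
r5=2185<<4=34960
r5=34960|2=34962
r5=34962-9=34953
r2=3+1=4
CMP r2, #4  (cmp 4,4)
BLT L0: not taken
halt.
Total executed instructions: 21.

21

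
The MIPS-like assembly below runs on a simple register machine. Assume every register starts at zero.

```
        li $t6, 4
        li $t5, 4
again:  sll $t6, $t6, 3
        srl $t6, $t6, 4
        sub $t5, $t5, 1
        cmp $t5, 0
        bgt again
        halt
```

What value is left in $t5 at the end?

0

after li $t6, 4: $t6=4
after li $t5, 4: $t5=4
after sll $t6, $t6, 3: $t6=4<<3=32
after srl $t6, $t6, 4: $t6=32>>4=2
after sub $t5, $t5, 1: $t5=4-1=3
cmp $t5, 0  (cmp 3,0)
bgt again: taken
after sll $t6, $t6, 3: $t6=2<<3=16
after srl $t6, $t6, 4: $t6=16>>4=1
after sub $t5, $t5, 1: $t5=3-1=2
cmp $t5, 0  (cmp 2,0)
bgt again: taken
after sll $t6, $t6, 3: $t6=1<<3=8
after srl $t6, $t6, 4: $t6=8>>4=0
after sub $t5, $t5, 1: $t5=2-1=1
cmp $t5, 0  (cmp 1,0)
bgt again: taken
after sll $t6, $t6, 3: $t6=0<<3=0
after srl $t6, $t6, 4: $t6=0>>4=0
after sub $t5, $t5, 1: $t5=1-1=0
cmp $t5, 0  (cmp 0,0)
bgt again: not taken
halt.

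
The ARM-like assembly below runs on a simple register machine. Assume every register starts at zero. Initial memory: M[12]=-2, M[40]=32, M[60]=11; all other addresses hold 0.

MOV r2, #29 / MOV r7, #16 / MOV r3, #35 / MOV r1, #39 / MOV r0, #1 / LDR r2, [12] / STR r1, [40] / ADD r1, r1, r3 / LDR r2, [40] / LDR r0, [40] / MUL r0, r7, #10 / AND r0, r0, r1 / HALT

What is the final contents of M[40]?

39

after MOV r2, #29: r2=29
after MOV r7, #16: r7=16
after MOV r3, #35: r3=35
after MOV r1, #39: r1=39
after MOV r0, #1: r0=1
after LDR r2, [12]: r2=M[12]=-2
STR r1, [40] → M[40]=39
after ADD r1, r1, r3: r1=39+35=74
after LDR r2, [40]: r2=M[40]=39
after LDR r0, [40]: r0=M[40]=39
after MUL r0, r7, #10: r0=16*10=160
after AND r0, r0, r1: r0=160&74=0
halt.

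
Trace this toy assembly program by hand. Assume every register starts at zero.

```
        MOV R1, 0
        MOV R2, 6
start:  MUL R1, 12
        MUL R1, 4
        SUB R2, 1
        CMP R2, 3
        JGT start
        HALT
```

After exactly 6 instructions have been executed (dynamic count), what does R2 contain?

5

R1=0
R2=6
R1=0*12=0
R1=0*4=0
R2=6-1=5
CMP R2, 3  (cmp 5,3)
After step 6: R2 = 5.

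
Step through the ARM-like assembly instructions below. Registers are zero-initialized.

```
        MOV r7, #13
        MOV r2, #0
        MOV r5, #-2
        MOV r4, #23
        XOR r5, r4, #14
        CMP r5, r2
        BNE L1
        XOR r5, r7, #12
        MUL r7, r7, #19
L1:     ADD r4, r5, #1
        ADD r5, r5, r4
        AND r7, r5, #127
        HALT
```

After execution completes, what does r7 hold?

51

r7=13
r2=0
r5=-2
r4=23
r5=23^14=25
CMP r5, r2  (cmp 25,0)
BNE L1: taken
r4=25+1=26
r5=25+26=51
r7=51&127=51
halt.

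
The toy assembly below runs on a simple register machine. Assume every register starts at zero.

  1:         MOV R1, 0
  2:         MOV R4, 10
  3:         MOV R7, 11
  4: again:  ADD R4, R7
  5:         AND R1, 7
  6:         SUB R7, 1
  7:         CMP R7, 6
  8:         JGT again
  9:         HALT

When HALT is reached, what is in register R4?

MOV R1, 0 → R1=0
MOV R4, 10 → R4=10
MOV R7, 11 → R7=11
ADD R4, R7 → R4=10+11=21
AND R1, 7 → R1=0&7=0
SUB R7, 1 → R7=11-1=10
CMP R7, 6  (cmp 10,6)
JGT again: taken
ADD R4, R7 → R4=21+10=31
AND R1, 7 → R1=0&7=0
SUB R7, 1 → R7=10-1=9
CMP R7, 6  (cmp 9,6)
JGT again: taken
ADD R4, R7 → R4=31+9=40
AND R1, 7 → R1=0&7=0
SUB R7, 1 → R7=9-1=8
CMP R7, 6  (cmp 8,6)
JGT again: taken
ADD R4, R7 → R4=40+8=48
AND R1, 7 → R1=0&7=0
SUB R7, 1 → R7=8-1=7
CMP R7, 6  (cmp 7,6)
JGT again: taken
ADD R4, R7 → R4=48+7=55
AND R1, 7 → R1=0&7=0
SUB R7, 1 → R7=7-1=6
CMP R7, 6  (cmp 6,6)
JGT again: not taken
halt.

55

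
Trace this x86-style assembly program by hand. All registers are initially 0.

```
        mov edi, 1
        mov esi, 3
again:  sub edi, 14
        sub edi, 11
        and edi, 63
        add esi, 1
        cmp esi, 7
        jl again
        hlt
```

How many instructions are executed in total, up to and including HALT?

edi=1
esi=3
edi=1-14=-13
edi=(-13)-11=-24
edi=(-24)&63=40
esi=3+1=4
cmp esi, 7  (cmp 4,7)
jl again: taken
edi=40-14=26
edi=26-11=15
edi=15&63=15
esi=4+1=5
cmp esi, 7  (cmp 5,7)
jl again: taken
edi=15-14=1
edi=1-11=-10
edi=(-10)&63=54
esi=5+1=6
cmp esi, 7  (cmp 6,7)
jl again: taken
edi=54-14=40
edi=40-11=29
edi=29&63=29
esi=6+1=7
cmp esi, 7  (cmp 7,7)
jl again: not taken
halt.
Total executed instructions: 27.

27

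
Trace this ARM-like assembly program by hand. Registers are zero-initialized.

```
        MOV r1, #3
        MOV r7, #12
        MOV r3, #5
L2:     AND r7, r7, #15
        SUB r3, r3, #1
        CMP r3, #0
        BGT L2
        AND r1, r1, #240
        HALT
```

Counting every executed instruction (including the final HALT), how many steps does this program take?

after MOV r1, #3: r1=3
after MOV r7, #12: r7=12
after MOV r3, #5: r3=5
after AND r7, r7, #15: r7=12&15=12
after SUB r3, r3, #1: r3=5-1=4
CMP r3, #0  (cmp 4,0)
BGT L2: taken
after AND r7, r7, #15: r7=12&15=12
after SUB r3, r3, #1: r3=4-1=3
CMP r3, #0  (cmp 3,0)
BGT L2: taken
after AND r7, r7, #15: r7=12&15=12
after SUB r3, r3, #1: r3=3-1=2
CMP r3, #0  (cmp 2,0)
BGT L2: taken
after AND r7, r7, #15: r7=12&15=12
after SUB r3, r3, #1: r3=2-1=1
CMP r3, #0  (cmp 1,0)
BGT L2: taken
after AND r7, r7, #15: r7=12&15=12
after SUB r3, r3, #1: r3=1-1=0
CMP r3, #0  (cmp 0,0)
BGT L2: not taken
after AND r1, r1, #240: r1=3&240=0
halt.
Total executed instructions: 25.

25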